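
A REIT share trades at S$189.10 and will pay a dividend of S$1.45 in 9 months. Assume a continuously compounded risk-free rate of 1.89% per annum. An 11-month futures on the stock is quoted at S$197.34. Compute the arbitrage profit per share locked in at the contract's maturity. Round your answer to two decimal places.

S$6.39 per share

PV(dividends) I = 1.45·e^(−0.0189·9/12) = 1.4296
Fair futures F* = (S − I)·e^(rT) = (189.10 − 1.4296)·e^0.017325 = 187.6704 × 1.017476 = 190.9501
Market S$197.34 > fair 190.9501: forward overpriced → cash-and-carry (borrow at r, buy the stock and collect the dividends, short the forward).
Profit at T = |F_mkt − F*| = |197.34 − 190.9501| = S$6.39 per share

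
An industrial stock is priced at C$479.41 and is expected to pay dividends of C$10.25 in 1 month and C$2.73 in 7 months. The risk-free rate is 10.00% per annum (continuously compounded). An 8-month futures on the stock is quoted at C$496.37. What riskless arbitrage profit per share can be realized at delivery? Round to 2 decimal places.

C$2.47 per share

PV(dividends) I = 10.25·e^(−0.1000·1/12) + 2.73·e^(−0.1000·7/12) = 12.7402
Fair futures F* = (S − I)·e^(rT) = (479.41 − 12.7402)·e^0.066667 = 466.6698 × 1.068939 = 498.8415
Market C$496.37 < fair 498.8415: forward underpriced → reverse cash-and-carry (short the stock, invest proceeds at r, pay the dividends, go long the forward).
Profit at T = |F_mkt − F*| = |496.37 − 498.8415| = C$2.47 per share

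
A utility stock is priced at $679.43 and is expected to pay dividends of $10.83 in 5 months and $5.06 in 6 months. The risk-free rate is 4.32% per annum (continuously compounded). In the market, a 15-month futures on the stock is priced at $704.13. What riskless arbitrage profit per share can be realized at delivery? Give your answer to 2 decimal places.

PV(dividends) I = 10.83·e^(−0.0432·5/12) + 5.06·e^(−0.0432·6/12) = 15.5887
Fair futures F* = (S − I)·e^(rT) = (679.43 − 15.5887)·e^0.054000 = 663.8413 × 1.055485 = 700.6745
Market $704.13 > fair 700.6745: forward overpriced → cash-and-carry (borrow at r, buy the stock and collect the dividends, short the forward).
Profit at T = |F_mkt − F*| = |704.13 − 700.6745| = $3.46 per share

$3.46 per share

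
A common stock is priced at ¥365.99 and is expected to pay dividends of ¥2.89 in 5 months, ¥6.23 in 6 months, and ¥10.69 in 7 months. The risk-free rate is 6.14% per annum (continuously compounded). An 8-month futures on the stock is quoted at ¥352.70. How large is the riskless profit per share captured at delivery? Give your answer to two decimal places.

PV(dividends) I = 2.89·e^(−0.0614·5/12) + 6.23·e^(−0.0614·6/12) + 10.69·e^(−0.0614·7/12) = 19.1725
Fair futures F* = (S − I)·e^(rT) = (365.99 − 19.1725)·e^0.040933 = 346.8175 × 1.041782 = 361.3082
Market ¥352.70 < fair 361.3082: forward underpriced → reverse cash-and-carry (short the stock, invest proceeds at r, pay the dividends, go long the forward).
Profit at T = |F_mkt − F*| = |352.70 − 361.3082| = ¥8.61 per share

¥8.61 per share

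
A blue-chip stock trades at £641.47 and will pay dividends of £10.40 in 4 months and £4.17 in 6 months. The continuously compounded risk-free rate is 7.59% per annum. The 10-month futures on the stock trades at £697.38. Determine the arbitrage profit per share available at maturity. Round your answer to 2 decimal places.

£29.11 per share

PV(dividends) I = 10.40·e^(−0.0759·4/12) + 4.17·e^(−0.0759·6/12) = 14.1549
Fair futures F* = (S − I)·e^(rT) = (641.47 − 14.1549)·e^0.063250 = 627.3151 × 1.065293 = 668.2744
Market £697.38 > fair 668.2744: forward overpriced → cash-and-carry (borrow at r, buy the stock and collect the dividends, short the forward).
Profit at T = |F_mkt − F*| = |697.38 − 668.2744| = £29.11 per share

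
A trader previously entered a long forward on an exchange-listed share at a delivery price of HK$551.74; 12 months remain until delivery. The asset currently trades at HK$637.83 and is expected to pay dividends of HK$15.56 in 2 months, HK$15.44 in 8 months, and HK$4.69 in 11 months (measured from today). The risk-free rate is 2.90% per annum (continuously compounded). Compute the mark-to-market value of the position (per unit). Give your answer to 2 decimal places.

HK$66.66

PV(remaining dividends) I = 15.56·e^(−0.0290·2/12) + 15.44·e^(−0.0290·8/12) + 4.69·e^(−0.0290·11/12) = 35.1963
Current forward F = (S − I)·e^(rT) = (637.83 − 35.1963)·e^(0.0290·12/12) = 602.6337 × 1.029425 = 620.3662
Value (long) = (F − K)·e^(−rT) = (620.3662 − 551.74) × 0.971416 = 66.6646
Value = HK$66.66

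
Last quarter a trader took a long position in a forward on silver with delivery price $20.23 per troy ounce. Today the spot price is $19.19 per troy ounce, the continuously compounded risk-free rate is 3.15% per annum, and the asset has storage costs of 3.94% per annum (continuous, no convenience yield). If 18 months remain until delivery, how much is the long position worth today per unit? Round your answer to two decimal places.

Current fair forward for the remaining 18 months: F = S·e^((r + u)·T), (r + u) = 0.0315 + 0.0394 = 0.0709
F = 19.19 · e^(0.0709 × 18/12) = 19.19 × 1.112211 = 21.3433
Value of long forward = (F − K)·e^(−rT) = (21.3433 − 20.23) · e^(−0.0315·18/12)
= 1.1133 × 0.953849 = 1.06

$1.06 per troy ounce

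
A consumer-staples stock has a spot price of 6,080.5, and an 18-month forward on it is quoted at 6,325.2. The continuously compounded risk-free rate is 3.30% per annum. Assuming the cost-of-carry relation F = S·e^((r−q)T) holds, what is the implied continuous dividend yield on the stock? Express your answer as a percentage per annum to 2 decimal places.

From F = S·e^((r−q)T): (r − q) = ln(F/S)/T
ln(6325.2/6080.5) = ln(1.040243) = 0.039454
(r − q) = 0.039454 / (18/12) = 0.026303
q = r − ln(F/S)/T = 0.0330 − 0.026303 = 0.006697
q = 0.67%

0.67%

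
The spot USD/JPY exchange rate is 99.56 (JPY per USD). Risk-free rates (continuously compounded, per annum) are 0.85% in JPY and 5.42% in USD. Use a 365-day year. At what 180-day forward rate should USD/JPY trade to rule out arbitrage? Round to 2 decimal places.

F = S·e^((r_JPY − r_USD)T) = 99.56 · e^((0.0085 − 0.0542) × 180/365)
= 99.56 · e^-0.022537 = 99.56 × 0.977715
F = 97.34 JPY per USD

97.34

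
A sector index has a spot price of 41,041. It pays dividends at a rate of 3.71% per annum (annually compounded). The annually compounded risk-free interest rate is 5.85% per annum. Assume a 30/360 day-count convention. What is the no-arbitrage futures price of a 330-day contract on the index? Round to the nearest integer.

41,817

F = S · (1+r)^T / (1+q)^T
= 41041 × 1.053497 / 1.033956 = 41041 × 1.018899
F = 41,817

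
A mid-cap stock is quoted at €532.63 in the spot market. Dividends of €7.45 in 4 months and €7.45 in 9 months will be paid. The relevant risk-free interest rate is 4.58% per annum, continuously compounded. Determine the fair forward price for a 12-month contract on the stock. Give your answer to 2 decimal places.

€542.37

PV(dividends) I = 7.45·e^(−0.0458·4/12) + 7.45·e^(−0.0458·9/12)
I = 7.3371 + 7.1984 = 14.5355
F = (S − I)·e^(rT) = (532.63 − 14.5355) · e^(0.0458·12/12)
= 518.0945 · e^0.045800 = 518.0945 × 1.046865 = €542.37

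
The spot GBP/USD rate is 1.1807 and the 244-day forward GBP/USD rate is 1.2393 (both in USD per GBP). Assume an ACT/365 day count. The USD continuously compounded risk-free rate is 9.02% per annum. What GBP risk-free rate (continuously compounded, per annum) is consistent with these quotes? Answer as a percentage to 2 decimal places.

1.77%

F = S·e^((r_USD − r_GBP)T) ⇒ r_GBP = r_USD − ln(F/S)/T
ln(1.2393/1.1807) = 0.048439; /(244/365) = 0.072460
r_GBP = 0.0902 − 0.072460 = 0.017740
r_GBP = 1.77%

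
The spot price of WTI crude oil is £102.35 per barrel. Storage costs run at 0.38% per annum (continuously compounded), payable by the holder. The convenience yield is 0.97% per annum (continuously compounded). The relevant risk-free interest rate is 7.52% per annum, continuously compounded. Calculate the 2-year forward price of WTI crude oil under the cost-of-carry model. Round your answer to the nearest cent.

Net carry = r + u − y = 0.0752 + 0.0038 − 0.0097 = 0.0693
F = S·e^((r+u−y)T) = 102.35 · e^(0.0693 × 2) = 102.35 · e^0.138600
= 102.35 × 1.148665 = £117.57 per barrel

£117.57 per barrel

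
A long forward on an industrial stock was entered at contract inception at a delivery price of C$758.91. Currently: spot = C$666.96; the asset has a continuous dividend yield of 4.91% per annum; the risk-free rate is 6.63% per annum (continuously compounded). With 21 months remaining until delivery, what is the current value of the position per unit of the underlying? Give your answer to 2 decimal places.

-C$63.73

Current fair forward for the remaining 21 months: F = S·e^((r − q)·T), (r − q) = 0.0663 − 0.0491 = 0.0172
F = 666.96 · e^(0.0172 × 21/12) = 666.96 × 1.030558 = 687.3410
Value of long forward = (F − K)·e^(−rT) = (687.3410 − 758.91) · e^(−0.0663·21/12)
= -71.5690 × 0.890453 = -63.73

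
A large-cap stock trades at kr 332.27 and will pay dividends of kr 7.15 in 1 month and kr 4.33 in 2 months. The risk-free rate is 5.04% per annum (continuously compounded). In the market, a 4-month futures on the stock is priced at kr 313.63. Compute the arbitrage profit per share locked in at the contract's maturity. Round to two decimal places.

kr 12.66 per share

PV(dividends) I = 7.15·e^(−0.0504·1/12) + 4.33·e^(−0.0504·2/12) = 11.4138
Fair futures F* = (S − I)·e^(rT) = (332.27 − 11.4138)·e^0.016800 = 320.8562 × 1.016942 = 326.2921
Market kr 313.63 < fair 326.2921: forward underpriced → reverse cash-and-carry (short the stock, invest proceeds at r, pay the dividends, go long the forward).
Profit at T = |F_mkt − F*| = |313.63 − 326.2921| = kr 12.66 per share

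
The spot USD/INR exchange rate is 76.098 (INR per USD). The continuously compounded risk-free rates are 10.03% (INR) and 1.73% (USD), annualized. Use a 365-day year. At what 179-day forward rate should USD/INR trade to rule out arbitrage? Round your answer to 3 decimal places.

F = S·e^((r_INR − r_USD)T) = 76.098 · e^((0.1003 − 0.0173) × 179/365)
= 76.098 · e^0.040704 = 76.098 × 1.041544
F = 79.259 INR per USD

79.259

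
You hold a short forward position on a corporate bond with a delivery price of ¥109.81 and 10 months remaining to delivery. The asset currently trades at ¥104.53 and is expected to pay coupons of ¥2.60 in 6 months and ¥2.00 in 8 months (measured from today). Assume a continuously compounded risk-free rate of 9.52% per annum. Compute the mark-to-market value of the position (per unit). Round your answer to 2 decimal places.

¥1.26

PV(remaining coupons) I = 2.60·e^(−0.0952·6/12) + 2.00·e^(−0.0952·8/12) = 4.3562
Current forward F = (S − I)·e^(rT) = (104.53 − 4.3562)·e^(0.0952·10/12) = 100.1738 × 1.082565 = 108.4446
Value (long) = (F − K)·e^(−rT) = (108.4446 − 109.81) × 0.923732 = -1.2613
Short position value = −(long value) = ¥1.26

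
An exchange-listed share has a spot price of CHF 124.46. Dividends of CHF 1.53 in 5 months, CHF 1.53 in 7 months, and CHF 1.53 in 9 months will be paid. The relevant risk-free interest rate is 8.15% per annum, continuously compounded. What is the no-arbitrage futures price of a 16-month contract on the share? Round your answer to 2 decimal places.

PV(dividends) I = 1.53·e^(−0.0815·5/12) + 1.53·e^(−0.0815·7/12) + 1.53·e^(−0.0815·9/12)
I = 1.4789 + 1.4590 + 1.4393 = 4.3772
F = (S − I)·e^(rT) = (124.46 − 4.3772) · e^(0.0815·16/12)
= 120.0828 · e^0.108667 = 120.0828 × 1.114791 = CHF 133.87

CHF 133.87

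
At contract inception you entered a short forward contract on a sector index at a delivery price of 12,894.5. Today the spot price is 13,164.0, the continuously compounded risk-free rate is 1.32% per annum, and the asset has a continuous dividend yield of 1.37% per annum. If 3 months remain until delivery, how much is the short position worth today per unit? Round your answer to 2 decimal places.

Current fair forward for the remaining 3 months: F = S·e^((r − q)·T), (r − q) = 0.0132 − 0.0137 = -0.0005
F = 13164.0 · e^(-0.0005 × 3/12) = 13164.0 × 0.99987501 = 13162.3546
Value of long forward = (F − K)·e^(−rT) = (13162.3546 − 12894.5) · e^(−0.0132·3/12)
= 267.8546 × 0.99670544 = 266.97
Short position value = −(long value) = -266.97

-266.97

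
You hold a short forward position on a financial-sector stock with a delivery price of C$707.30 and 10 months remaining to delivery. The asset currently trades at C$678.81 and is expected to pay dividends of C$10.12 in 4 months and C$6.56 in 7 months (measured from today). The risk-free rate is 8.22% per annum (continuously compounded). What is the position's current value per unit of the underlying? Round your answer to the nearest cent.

PV(remaining dividends) I = 10.12·e^(−0.0822·4/12) + 6.56·e^(−0.0822·7/12) = 16.0993
Current forward F = (S − I)·e^(rT) = (678.81 − 16.0993)·e^(0.0822·10/12) = 662.7107 × 1.070901 = 709.6976
Value (long) = (F − K)·e^(−rT) = (709.6976 − 707.30) × 0.933793 = 2.2389
Short position value = −(long value) = -C$2.24

-C$2.24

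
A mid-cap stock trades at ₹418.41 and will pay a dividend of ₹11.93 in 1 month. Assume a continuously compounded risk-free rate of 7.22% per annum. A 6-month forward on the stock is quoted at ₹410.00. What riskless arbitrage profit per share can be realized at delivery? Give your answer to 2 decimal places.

₹11.50 per share

PV(dividends) I = 11.93·e^(−0.0722·1/12) = 11.8584
Fair forward F* = (S − I)·e^(rT) = (418.41 − 11.8584)·e^0.036100 = 406.5516 × 1.036760 = 421.4964
Market ₹410.00 < fair 421.4964: forward underpriced → reverse cash-and-carry (short the stock, invest proceeds at r, pay the dividends, go long the forward).
Profit at T = |F_mkt − F*| = |410.00 − 421.4964| = ₹11.50 per share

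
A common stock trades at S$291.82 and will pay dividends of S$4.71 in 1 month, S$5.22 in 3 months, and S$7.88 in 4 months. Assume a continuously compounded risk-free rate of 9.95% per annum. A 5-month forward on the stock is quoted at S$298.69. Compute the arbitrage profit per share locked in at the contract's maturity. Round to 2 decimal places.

PV(dividends) I = 4.71·e^(−0.0995·1/12) + 5.22·e^(−0.0995·3/12) + 7.88·e^(−0.0995·4/12) = 17.3858
Fair forward F* = (S − I)·e^(rT) = (291.82 − 17.3858)·e^0.041458 = 274.4342 × 1.042329 = 286.0507
Market S$298.69 > fair 286.0507: forward overpriced → cash-and-carry (borrow at r, buy the stock and collect the dividends, short the forward).
Profit at T = |F_mkt − F*| = |298.69 − 286.0507| = S$12.64 per share

S$12.64 per share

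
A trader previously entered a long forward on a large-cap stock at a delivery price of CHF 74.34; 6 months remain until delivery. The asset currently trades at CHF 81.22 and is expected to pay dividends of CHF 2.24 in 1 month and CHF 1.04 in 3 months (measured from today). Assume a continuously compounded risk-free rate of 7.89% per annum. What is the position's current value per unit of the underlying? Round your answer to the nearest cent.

PV(remaining dividends) I = 2.24·e^(−0.0789·1/12) + 1.04·e^(−0.0789·3/12) = 3.2450
Current forward F = (S − I)·e^(rT) = (81.22 − 3.2450)·e^(0.0789·6/12) = 77.9750 × 1.040238 = 81.1126
Value (long) = (F − K)·e^(−rT) = (81.1126 − 74.34) × 0.961318 = 6.5106
Value = CHF 6.51

CHF 6.51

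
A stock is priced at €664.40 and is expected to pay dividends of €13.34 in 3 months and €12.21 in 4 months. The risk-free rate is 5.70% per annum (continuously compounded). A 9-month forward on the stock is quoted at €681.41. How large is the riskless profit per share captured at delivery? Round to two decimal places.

PV(dividends) I = 13.34·e^(−0.0570·3/12) + 12.21·e^(−0.0570·4/12) = 25.1315
Fair forward F* = (S − I)·e^(rT) = (664.40 − 25.1315)·e^0.042750 = 639.2685 × 1.043677 = 667.1898
Market €681.41 > fair 667.1898: forward overpriced → cash-and-carry (borrow at r, buy the stock and collect the dividends, short the forward).
Profit at T = |F_mkt − F*| = |681.41 − 667.1898| = €14.22 per share

€14.22 per share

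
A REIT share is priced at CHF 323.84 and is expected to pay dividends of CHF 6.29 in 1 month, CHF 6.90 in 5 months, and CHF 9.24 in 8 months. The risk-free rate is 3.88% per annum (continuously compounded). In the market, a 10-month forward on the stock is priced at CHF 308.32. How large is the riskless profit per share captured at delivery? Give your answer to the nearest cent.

CHF 3.37 per share

PV(dividends) I = 6.29·e^(−0.0388·1/12) + 6.90·e^(−0.0388·5/12) + 9.24·e^(−0.0388·8/12) = 22.0631
Fair forward F* = (S − I)·e^(rT) = (323.84 − 22.0631)·e^0.032333 = 301.7769 × 1.032861 = 311.6936
Market CHF 308.32 < fair 311.6936: forward underpriced → reverse cash-and-carry (short the stock, invest proceeds at r, pay the dividends, go long the forward).
Profit at T = |F_mkt − F*| = |308.32 − 311.6936| = CHF 3.37 per share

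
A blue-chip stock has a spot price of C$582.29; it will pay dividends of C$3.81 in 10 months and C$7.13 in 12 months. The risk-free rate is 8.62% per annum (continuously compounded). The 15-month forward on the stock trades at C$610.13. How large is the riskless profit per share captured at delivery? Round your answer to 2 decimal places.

C$27.17 per share

PV(dividends) I = 3.81·e^(−0.0862·10/12) + 7.13·e^(−0.0862·12/12) = 10.0871
Fair forward F* = (S − I)·e^(rT) = (582.29 − 10.0871)·e^0.107750 = 572.2029 × 1.113769 = 637.3019
Market C$610.13 < fair 637.3019: forward underpriced → reverse cash-and-carry (short the stock, invest proceeds at r, pay the dividends, go long the forward).
Profit at T = |F_mkt − F*| = |610.13 − 637.3019| = C$27.17 per share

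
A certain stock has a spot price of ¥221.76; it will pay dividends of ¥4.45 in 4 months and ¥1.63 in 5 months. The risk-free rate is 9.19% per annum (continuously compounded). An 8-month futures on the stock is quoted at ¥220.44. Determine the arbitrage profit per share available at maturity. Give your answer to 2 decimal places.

¥9.08 per share

PV(dividends) I = 4.45·e^(−0.0919·4/12) + 1.63·e^(−0.0919·5/12) = 5.8845
Fair futures F* = (S − I)·e^(rT) = (221.76 − 5.8845)·e^0.061267 = 215.8755 × 1.063183 = 229.5152
Market ¥220.44 < fair 229.5152: forward underpriced → reverse cash-and-carry (short the stock, invest proceeds at r, pay the dividends, go long the forward).
Profit at T = |F_mkt − F*| = |220.44 − 229.5152| = ¥9.08 per share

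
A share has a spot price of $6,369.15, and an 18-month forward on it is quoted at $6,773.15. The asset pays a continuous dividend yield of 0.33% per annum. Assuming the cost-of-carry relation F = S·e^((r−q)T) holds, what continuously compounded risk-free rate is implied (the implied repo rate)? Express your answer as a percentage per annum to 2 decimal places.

From F = S·e^((r−q)T): (r − q) = ln(F/S)/T
ln(6773.15/6369.15) = ln(1.063431) = 0.061500
(r − q) = 0.061500 / (18/12) = 0.041000
r = ln(F/S)/T + q = 0.041000 + 0.0033 = 0.044300
r = 4.43%

4.43%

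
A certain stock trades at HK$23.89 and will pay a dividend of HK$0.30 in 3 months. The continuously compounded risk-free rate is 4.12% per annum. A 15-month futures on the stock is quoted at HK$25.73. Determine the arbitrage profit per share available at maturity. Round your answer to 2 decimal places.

PV(dividends) I = 0.30·e^(−0.0412·3/12) = 0.2969
Fair futures F* = (S − I)·e^(rT) = (23.89 − 0.2969)·e^0.051500 = 23.5931 × 1.052849 = 24.8400
Market HK$25.73 > fair 24.8400: forward overpriced → cash-and-carry (borrow at r, buy the stock and collect the dividends, short the forward).
Profit at T = |F_mkt − F*| = |25.73 − 24.8400| = HK$0.89 per share

HK$0.89 per share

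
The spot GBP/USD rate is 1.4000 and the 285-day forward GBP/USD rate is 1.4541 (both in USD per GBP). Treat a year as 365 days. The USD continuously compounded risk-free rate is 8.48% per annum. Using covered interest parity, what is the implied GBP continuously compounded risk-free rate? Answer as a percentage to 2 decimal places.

F = S·e^((r_USD − r_GBP)T) ⇒ r_GBP = r_USD − ln(F/S)/T
ln(1.4541/1.4000) = 0.037915; /(285/365) = 0.048558
r_GBP = 0.0848 − 0.048558 = 0.036242
r_GBP = 3.62%

3.62%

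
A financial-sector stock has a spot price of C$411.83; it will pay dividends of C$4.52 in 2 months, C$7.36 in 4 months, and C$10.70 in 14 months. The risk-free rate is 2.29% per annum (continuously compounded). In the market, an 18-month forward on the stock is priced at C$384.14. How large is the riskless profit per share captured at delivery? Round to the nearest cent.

PV(dividends) I = 4.52·e^(−0.0229·2/12) + 7.36·e^(−0.0229·4/12) + 10.70·e^(−0.0229·14/12) = 22.2247
Fair forward F* = (S − I)·e^(rT) = (411.83 − 22.2247)·e^0.034350 = 389.6053 × 1.034947 = 403.2208
Market C$384.14 < fair 403.2208: forward underpriced → reverse cash-and-carry (short the stock, invest proceeds at r, pay the dividends, go long the forward).
Profit at T = |F_mkt − F*| = |384.14 − 403.2208| = C$19.08 per share

C$19.08 per share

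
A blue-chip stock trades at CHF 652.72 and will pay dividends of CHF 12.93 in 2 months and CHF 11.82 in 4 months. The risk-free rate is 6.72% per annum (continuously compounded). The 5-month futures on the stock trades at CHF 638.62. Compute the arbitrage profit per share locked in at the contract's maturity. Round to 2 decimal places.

PV(dividends) I = 12.93·e^(−0.0672·2/12) + 11.82·e^(−0.0672·4/12) = 24.3442
Fair futures F* = (S − I)·e^(rT) = (652.72 − 24.3442)·e^0.028000 = 628.3758 × 1.028396 = 646.2192
Market CHF 638.62 < fair 646.2192: forward underpriced → reverse cash-and-carry (short the stock, invest proceeds at r, pay the dividends, go long the forward).
Profit at T = |F_mkt − F*| = |638.62 − 646.2192| = CHF 7.60 per share

CHF 7.60 per share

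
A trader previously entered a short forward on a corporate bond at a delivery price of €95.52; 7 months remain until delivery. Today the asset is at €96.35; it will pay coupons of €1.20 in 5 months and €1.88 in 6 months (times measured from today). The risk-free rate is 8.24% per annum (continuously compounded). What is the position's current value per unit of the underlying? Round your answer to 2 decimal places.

PV(remaining coupons) I = 1.20·e^(−0.0824·5/12) + 1.88·e^(−0.0824·6/12) = 2.9636
Current forward F = (S − I)·e^(rT) = (96.35 − 2.9636)·e^(0.0824·7/12) = 93.3864 × 1.049241 = 97.9848
Value (long) = (F − K)·e^(−rT) = (97.9848 − 95.52) × 0.953070 = 2.3491
Short position value = −(long value) = -€2.35

-€2.35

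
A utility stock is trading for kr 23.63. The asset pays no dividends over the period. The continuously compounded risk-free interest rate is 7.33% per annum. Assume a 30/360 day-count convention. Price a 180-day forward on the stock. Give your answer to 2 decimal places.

kr 24.51

F = S·e^(rT) = 23.63 · e^(0.0733 × 180/360)
= 23.63 · e^0.036650 = 23.63 × 1.037330
F = kr 24.51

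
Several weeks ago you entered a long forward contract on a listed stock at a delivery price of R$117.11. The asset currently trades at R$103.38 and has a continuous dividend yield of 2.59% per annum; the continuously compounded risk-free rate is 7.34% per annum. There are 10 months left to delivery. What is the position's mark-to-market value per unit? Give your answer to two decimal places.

-R$8.99

Current fair forward for the remaining 10 months: F = S·e^((r − q)·T), (r − q) = 0.0734 − 0.0259 = 0.0475
F = 103.38 · e^(0.0475 × 10/12) = 103.38 × 1.040377 = 107.5542
Value of long forward = (F − K)·e^(−rT) = (107.5542 − 117.11) · e^(−0.0734·10/12)
= -9.5558 × 0.940666 = -8.99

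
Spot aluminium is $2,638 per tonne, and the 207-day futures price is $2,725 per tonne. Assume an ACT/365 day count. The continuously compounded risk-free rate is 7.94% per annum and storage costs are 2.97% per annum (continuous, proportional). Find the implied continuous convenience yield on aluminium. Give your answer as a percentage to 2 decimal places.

5.19%

F = S·e^((r+u−y)T) ⇒ (r+u−y) = ln(F/S)/T
ln(2725/2638) = 0.032447; /T ⇒ 0.057213
y = r + u − ln(F/S)/T = 0.0794 + 0.0297 − 0.057213 = 0.051887
y = 5.19%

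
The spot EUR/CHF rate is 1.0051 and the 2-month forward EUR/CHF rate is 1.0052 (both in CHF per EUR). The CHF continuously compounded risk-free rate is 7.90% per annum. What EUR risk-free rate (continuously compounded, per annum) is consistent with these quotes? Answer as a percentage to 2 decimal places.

F = S·e^((r_CHF − r_EUR)T) ⇒ r_EUR = r_CHF − ln(F/S)/T
ln(1.0052/1.0051) = 0.000099; /(2/12) = 0.000594
r_EUR = 0.0790 − 0.000594 = 0.078406
r_EUR = 7.84%

7.84%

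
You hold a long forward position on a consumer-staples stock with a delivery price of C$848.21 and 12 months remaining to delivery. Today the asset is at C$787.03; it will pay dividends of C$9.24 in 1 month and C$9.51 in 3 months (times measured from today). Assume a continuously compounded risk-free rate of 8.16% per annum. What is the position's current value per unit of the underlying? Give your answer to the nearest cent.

PV(remaining dividends) I = 9.24·e^(−0.0816·1/12) + 9.51·e^(−0.0816·3/12) = 18.4953
Current forward F = (S − I)·e^(rT) = (787.03 − 18.4953)·e^(0.0816·12/12) = 768.5347 × 1.085022 = 833.8771
Value (long) = (F − K)·e^(−rT) = (833.8771 − 848.21) × 0.921641 = -13.2098
Value = -C$13.21

-C$13.21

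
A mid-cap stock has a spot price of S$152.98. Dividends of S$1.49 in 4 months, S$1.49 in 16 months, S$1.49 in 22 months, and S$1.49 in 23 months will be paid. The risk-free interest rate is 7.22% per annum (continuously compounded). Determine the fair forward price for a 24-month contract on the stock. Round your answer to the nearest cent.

PV(dividends) I = 1.49·e^(−0.0722·4/12) + 1.49·e^(−0.0722·16/12) + 1.49·e^(−0.0722·22/12) + 1.49·e^(−0.0722·23/12)
I = 1.4546 + 1.3533 + 1.3053 + 1.2974 = 5.4106
F = (S − I)·e^(rT) = (152.98 − 5.4106) · e^(0.0722·24/12)
= 147.5694 · e^0.144400 = 147.5694 × 1.155346 = S$170.49

S$170.49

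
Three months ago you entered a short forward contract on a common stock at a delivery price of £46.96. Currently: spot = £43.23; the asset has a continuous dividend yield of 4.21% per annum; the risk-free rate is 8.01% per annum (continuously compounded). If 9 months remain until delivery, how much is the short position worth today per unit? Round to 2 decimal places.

Current fair forward for the remaining 9 months: F = S·e^((r − q)·T), (r − q) = 0.0801 − 0.0421 = 0.0380
F = 43.23 · e^(0.0380 × 9/12) = 43.23 × 1.028910 = 44.4798
Value of long forward = (F − K)·e^(−rT) = (44.4798 − 46.96) · e^(−0.0801·9/12)
= -2.4802 × 0.941694 = -2.34
Short position value = −(long value) = £2.34

£2.34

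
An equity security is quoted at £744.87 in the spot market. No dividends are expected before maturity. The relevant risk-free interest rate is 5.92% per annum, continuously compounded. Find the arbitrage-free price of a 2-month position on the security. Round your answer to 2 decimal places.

£752.26

F = S·e^(rT) = 744.87 · e^(0.0592 × 2/12)
= 744.87 · e^0.009867 = 744.87 × 1.009916
F = £752.26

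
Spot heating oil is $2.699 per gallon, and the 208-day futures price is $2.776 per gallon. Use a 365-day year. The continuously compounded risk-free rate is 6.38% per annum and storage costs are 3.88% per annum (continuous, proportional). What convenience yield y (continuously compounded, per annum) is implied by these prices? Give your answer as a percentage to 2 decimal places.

F = S·e^((r+u−y)T) ⇒ (r+u−y) = ln(F/S)/T
ln(2.776/2.699) = 0.028130; /T ⇒ 0.049363
y = r + u − ln(F/S)/T = 0.0638 + 0.0388 − 0.049363 = 0.053237
y = 5.32%

5.32%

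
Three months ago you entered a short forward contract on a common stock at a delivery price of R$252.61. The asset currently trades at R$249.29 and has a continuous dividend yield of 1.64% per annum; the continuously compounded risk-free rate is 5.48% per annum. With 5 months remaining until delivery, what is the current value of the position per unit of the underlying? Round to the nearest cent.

Current fair forward for the remaining 5 months: F = S·e^((r − q)·T), (r − q) = 0.0548 − 0.0164 = 0.0384
F = 249.29 · e^(0.0384 × 5/12) = 249.29 × 1.016129 = 253.3108
Value of long forward = (F − K)·e^(−rT) = (253.3108 − 252.61) · e^(−0.0548·5/12)
= 0.7008 × 0.977425 = 0.68
Short position value = −(long value) = -R$0.68

-R$0.68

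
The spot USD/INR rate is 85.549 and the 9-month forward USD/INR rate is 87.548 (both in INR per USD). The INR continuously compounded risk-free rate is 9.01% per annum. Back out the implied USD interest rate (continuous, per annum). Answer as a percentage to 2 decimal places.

F = S·e^((r_INR − r_USD)T) ⇒ r_USD = r_INR − ln(F/S)/T
ln(87.548/85.549) = 0.023098; /(9/12) = 0.030797
r_USD = 0.0901 − 0.030797 = 0.059303
r_USD = 5.93%

5.93%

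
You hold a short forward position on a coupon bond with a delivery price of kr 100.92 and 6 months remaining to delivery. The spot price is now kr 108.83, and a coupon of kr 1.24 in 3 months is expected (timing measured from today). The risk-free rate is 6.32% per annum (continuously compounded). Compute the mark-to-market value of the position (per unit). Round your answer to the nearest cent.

PV(remaining coupons) I = 1.24·e^(−0.0632·3/12) = 1.2206
Current forward F = (S − I)·e^(rT) = (108.83 − 1.2206)·e^(0.0632·6/12) = 107.6094 × 1.032105 = 111.0642
Value (long) = (F − K)·e^(−rT) = (111.0642 − 100.92) × 0.968894 = 9.8287
Short position value = −(long value) = -kr 9.83

-kr 9.83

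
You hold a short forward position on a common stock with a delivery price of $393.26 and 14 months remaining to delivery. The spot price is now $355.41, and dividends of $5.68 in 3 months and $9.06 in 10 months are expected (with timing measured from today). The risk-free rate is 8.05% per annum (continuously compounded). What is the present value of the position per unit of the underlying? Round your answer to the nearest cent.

PV(remaining dividends) I = 5.68·e^(−0.0805·3/12) + 9.06·e^(−0.0805·10/12) = 14.0390
Current forward F = (S − I)·e^(rT) = (355.41 − 14.0390)·e^(0.0805·14/12) = 341.3710 × 1.098468 = 374.9851
Value (long) = (F − K)·e^(−rT) = (374.9851 − 393.26) × 0.910359 = -16.6367
Short position value = −(long value) = $16.64

$16.64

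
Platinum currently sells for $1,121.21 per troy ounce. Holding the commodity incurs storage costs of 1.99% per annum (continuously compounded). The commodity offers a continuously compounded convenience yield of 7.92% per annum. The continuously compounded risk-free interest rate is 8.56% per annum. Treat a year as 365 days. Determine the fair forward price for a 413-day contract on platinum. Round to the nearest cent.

$1,155.08 per troy ounce

Net carry = r + u − y = 0.0856 + 0.0199 − 0.0792 = 0.0263
F = S·e^((r+u−y)T) = 1121.21 · e^(0.0263 × 413/365) = 1121.21 · e^0.02975863
= 1121.21 × 1.03020584 = $1,155.08 per troy ounce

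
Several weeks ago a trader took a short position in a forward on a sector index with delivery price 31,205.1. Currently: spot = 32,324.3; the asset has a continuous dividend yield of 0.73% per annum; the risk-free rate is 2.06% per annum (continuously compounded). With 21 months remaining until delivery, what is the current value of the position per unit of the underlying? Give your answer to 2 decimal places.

Current fair forward for the remaining 21 months: F = S·e^((r − q)·T), (r − q) = 0.0206 − 0.0073 = 0.0133
F = 32324.3 · e^(0.0133 × 21/12) = 32324.3 × 1.02354798 = 33085.4720
Value of long forward = (F − K)·e^(−rT) = (33085.4720 − 31205.1) · e^(−0.0206·21/12)
= 1880.3720 × 0.96459206 = 1813.79
Short position value = −(long value) = -1813.79

-1813.79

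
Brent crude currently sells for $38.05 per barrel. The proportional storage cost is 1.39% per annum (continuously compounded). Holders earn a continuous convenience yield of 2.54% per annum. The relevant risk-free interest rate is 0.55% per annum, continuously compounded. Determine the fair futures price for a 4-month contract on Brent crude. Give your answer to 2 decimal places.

Net carry = r + u − y = 0.0055 + 0.0139 − 0.0254 = -0.0060
F = S·e^((r+u−y)T) = 38.05 · e^(-0.0060 × 4/12) = 38.05 · e^-0.002000
= 38.05 × 0.998002 = $37.97 per barrel

$37.97 per barrel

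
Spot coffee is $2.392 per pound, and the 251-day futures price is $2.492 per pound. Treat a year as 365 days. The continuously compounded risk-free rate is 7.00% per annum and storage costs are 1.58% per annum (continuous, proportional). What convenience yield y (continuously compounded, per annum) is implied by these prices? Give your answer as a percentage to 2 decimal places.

F = S·e^((r+u−y)T) ⇒ (r+u−y) = ln(F/S)/T
ln(2.492/2.392) = 0.040956; /T ⇒ 0.059558
y = r + u − ln(F/S)/T = 0.0700 + 0.0158 − 0.059558 = 0.026242
y = 2.62%

2.62%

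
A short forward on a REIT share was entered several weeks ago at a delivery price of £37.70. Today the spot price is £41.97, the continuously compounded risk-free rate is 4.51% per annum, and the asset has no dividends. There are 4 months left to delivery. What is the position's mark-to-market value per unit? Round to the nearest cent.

Current fair forward for the remaining 4 months: F = S·e^(r·T), r = 0.0451
F = 41.97 · e^(0.0451 × 4/12) = 41.97 × 1.015147 = 42.6057
Value of long forward = (F − K)·e^(−rT) = (42.6057 − 37.70) · e^(−0.0451·4/12)
= 4.9057 × 0.985079 = 4.83
Short position value = −(long value) = -£4.83

-£4.83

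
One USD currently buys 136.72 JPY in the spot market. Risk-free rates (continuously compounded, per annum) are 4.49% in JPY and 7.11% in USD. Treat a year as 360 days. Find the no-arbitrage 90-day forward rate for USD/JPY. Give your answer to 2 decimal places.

F = S·e^((r_JPY − r_USD)T) = 136.72 · e^((0.0449 − 0.0711) × 90/360)
= 136.72 · e^-0.006550 = 136.72 × 0.993471
F = 135.83 JPY per USD

135.83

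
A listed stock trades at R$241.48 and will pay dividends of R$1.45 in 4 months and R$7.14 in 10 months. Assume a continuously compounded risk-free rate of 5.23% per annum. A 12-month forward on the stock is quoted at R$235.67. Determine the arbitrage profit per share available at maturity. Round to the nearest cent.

PV(dividends) I = 1.45·e^(−0.0523·4/12) + 7.14·e^(−0.0523·10/12) = 8.2604
Fair forward F* = (S − I)·e^(rT) = (241.48 − 8.2604)·e^0.052300 = 233.2196 × 1.053692 = 245.7416
Market R$235.67 < fair 245.7416: forward underpriced → reverse cash-and-carry (short the stock, invest proceeds at r, pay the dividends, go long the forward).
Profit at T = |F_mkt − F*| = |235.67 − 245.7416| = R$10.07 per share

R$10.07 per share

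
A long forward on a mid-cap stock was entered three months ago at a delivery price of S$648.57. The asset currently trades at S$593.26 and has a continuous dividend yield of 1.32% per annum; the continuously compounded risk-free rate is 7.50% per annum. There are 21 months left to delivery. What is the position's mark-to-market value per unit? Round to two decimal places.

Current fair forward for the remaining 21 months: F = S·e^((r − q)·T), (r − q) = 0.0750 − 0.0132 = 0.0618
F = 593.26 · e^(0.0618 × 21/12) = 593.26 × 1.114215 = 661.0192
Value of long forward = (F − K)·e^(−rT) = (661.0192 − 648.57) · e^(−0.0750·21/12)
= 12.4492 × 0.876998 = 10.92

S$10.92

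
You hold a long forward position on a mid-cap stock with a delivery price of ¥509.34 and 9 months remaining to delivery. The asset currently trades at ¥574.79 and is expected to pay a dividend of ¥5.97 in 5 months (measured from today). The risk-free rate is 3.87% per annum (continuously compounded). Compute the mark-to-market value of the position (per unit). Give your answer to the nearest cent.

¥74.15

PV(remaining dividends) I = 5.97·e^(−0.0387·5/12) = 5.8745
Current forward F = (S − I)·e^(rT) = (574.79 − 5.8745)·e^(0.0387·9/12) = 568.9155 × 1.029450 = 585.6701
Value (long) = (F − K)·e^(−rT) = (585.6701 − 509.34) × 0.971392 = 74.1464
Value = ¥74.15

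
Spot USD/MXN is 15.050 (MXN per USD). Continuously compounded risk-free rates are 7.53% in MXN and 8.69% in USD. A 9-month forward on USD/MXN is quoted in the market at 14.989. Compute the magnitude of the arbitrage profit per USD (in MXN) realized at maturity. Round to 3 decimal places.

Fair forward: F* = S·e^(carry·T), with carry = (r_MXN − r_USD) = 0.0753 − 0.0869 = -0.0116
F* = 15.050 · e^(-0.0116 × 9/12) = 15.050 · e^-0.008700 = 15.050 × 0.991338 = 14.9196
Market 14.989 > fair 14.9196: forward overpriced → cash-and-carry (buy spot, short the forward).
At maturity, profit = |F_mkt − F*| = |14.989 − 14.9196| = 0.069 per USD (in MXN)

0.069 per USD (in MXN)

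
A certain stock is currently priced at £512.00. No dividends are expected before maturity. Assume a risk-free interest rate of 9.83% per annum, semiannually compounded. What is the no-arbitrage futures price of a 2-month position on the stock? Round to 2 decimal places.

£520.25

F = S · (1+r/2)^(2T)
= 512.00 × 1.016122
F = £520.25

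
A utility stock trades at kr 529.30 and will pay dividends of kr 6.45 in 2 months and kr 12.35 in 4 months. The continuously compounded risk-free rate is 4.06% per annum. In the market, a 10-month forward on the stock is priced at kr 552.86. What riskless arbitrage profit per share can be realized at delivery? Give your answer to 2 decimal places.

kr 24.58 per share

PV(dividends) I = 6.45·e^(−0.0406·2/12) + 12.35·e^(−0.0406·4/12) = 18.5905
Fair forward F* = (S − I)·e^(rT) = (529.30 − 18.5905)·e^0.033833 = 510.7095 × 1.034412 = 528.2840
Market kr 552.86 > fair 528.2840: forward overpriced → cash-and-carry (borrow at r, buy the stock and collect the dividends, short the forward).
Profit at T = |F_mkt − F*| = |552.86 − 528.2840| = kr 24.58 per share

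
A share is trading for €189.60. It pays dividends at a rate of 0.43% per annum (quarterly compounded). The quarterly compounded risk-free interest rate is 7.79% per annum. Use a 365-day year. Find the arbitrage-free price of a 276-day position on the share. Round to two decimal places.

F = S · (1+r/4)^(4T) / (1+q/4)^(4T)
= 189.60 × 1.060074 / 1.003255 = 189.60 × 1.056635
F = €200.34

€200.34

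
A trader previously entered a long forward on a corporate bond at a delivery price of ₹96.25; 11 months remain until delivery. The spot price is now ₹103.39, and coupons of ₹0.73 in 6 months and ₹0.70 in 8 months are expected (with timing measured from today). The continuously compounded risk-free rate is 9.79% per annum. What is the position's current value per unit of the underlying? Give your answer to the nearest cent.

PV(remaining coupons) I = 0.73·e^(−0.0979·6/12) + 0.70·e^(−0.0979·8/12) = 1.3509
Current forward F = (S − I)·e^(rT) = (103.39 − 1.3509)·e^(0.0979·11/12) = 102.0391 × 1.093892 = 111.6198
Value (long) = (F − K)·e^(−rT) = (111.6198 − 96.25) × 0.914167 = 14.0506
Value = ₹14.05

₹14.05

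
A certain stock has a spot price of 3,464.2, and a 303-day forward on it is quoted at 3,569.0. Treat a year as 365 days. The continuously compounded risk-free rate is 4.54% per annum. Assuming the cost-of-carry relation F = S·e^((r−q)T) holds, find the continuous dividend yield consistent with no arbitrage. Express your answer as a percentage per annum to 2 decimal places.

From F = S·e^((r−q)T): (r − q) = ln(F/S)/T
ln(3569.0/3464.2) = ln(1.030252) = 0.029803
(r − q) = 0.029803 / (303/365) = 0.035901
q = r − ln(F/S)/T = 0.0454 − 0.035901 = 0.009499
q = 0.95%

0.95%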